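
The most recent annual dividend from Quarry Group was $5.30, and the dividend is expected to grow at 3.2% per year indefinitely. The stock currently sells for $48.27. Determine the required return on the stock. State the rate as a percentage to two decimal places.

D₁ = $5.30 × 1.032 = $5.4696
P = D₁/(r − g) ⇒ r = D₁/P + g = $5.4696/$48.27 + 0.032 = 0.113313 + 0.032 = 0.145313

14.53%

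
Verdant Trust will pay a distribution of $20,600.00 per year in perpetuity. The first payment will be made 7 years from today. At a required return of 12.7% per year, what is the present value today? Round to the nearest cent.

Value at end of year 6: C / r = $20,600.00 / 0.127 = $162,204.7244
Discount to today: PV = $162,204.7244 / (1 + 0.127)^6 = $162,204.7244 / 2.049007 = $79,162.59

$79162.59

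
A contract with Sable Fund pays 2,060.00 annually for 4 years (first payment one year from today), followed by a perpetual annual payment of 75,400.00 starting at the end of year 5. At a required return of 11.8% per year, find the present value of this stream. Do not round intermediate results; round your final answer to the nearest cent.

PV of 4-year annuity: 2,060.00 × [1 − (1+0.118)^−4] / 0.118 = 6283.38702
Perpetuity value at year 4: 75,400.00 / 0.118 = 638983.05085
PV of perpetuity: 638983.05085 / (1+0.118)^4 = 408998.88529
Total PV = 6283.38702 + 408998.88529 = 415282.27231

415282.27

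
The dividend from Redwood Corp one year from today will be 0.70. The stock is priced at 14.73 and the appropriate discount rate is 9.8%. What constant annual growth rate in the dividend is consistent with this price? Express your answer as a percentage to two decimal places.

5.05%

P = D₁/(r−g) ⇒ g = r − D₁/P = 0.098 − 0.70/14.73 = 0.050478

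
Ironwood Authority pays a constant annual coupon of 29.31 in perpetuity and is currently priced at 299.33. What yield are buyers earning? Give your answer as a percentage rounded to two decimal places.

P = C/r ⇒ r = C/P = 29.31/299.33 = 0.097919

9.79%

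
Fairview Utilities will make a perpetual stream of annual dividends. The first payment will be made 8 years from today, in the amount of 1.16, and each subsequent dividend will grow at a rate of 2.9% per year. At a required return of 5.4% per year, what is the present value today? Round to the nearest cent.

32.11

Value at end of year 7: C₁ / (r − g) = 1.16 / (0.054 − 0.029) = 46.4000
Discount to today: PV = 46.4000 / (1 + 0.054)^7 = 46.4000 / 1.445055 = 32.11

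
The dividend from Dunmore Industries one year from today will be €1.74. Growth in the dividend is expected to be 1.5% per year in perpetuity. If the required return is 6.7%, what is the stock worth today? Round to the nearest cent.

€33.46

Growing perpetuity: P = D₁ / (r − g) = €1.7400 / (0.067 − 0.015) = €33.46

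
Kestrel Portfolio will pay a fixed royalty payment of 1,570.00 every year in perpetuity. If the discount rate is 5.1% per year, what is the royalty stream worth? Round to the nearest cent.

Level perpetuity: PV = C / r = 1,570.00 / 0.051 = 30,784.31

30784.31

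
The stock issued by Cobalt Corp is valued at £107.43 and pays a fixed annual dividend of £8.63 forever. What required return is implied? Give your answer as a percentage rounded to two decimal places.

P = C/r ⇒ r = C/P = £8.63/£107.43 = 0.080331

8.03%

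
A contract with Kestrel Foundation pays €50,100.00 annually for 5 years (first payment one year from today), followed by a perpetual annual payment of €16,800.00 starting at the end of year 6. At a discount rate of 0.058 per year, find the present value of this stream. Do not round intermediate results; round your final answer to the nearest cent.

PV of 5-year annuity: €50,100.00 × [1 − (1+0.058)^−5] / 0.058 = 212192.62607
Perpetuity value at year 5: €16,800.00 / 0.058 = 289655.17241
PV of perpetuity: 289655.17241 / (1+0.058)^5 = 218500.75888
Total PV = 212192.62607 + 218500.75888 = 430693.38495

€430693.38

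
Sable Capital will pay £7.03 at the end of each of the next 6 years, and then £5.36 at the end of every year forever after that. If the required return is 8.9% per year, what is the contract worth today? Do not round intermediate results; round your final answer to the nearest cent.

£67.74

PV of 6-year annuity: £7.03 × [1 − (1+0.089)^−6] / 0.089 = 31.63025
Perpetuity value at year 6: £5.36 / 0.089 = 60.22472
PV of perpetuity: 60.22472 / (1+0.089)^6 = 36.10834
Total PV = 31.63025 + 36.10834 = 67.73859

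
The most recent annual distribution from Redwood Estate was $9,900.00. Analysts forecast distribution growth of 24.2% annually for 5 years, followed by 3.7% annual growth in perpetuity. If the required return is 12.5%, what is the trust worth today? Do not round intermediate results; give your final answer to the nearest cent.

D_1 = 12295.80000
D_2 = 15271.38360
D_3 = 18967.05843
D_4 = 23557.08657
D_5 = 29257.90152
Terminal value at year 5: TV = D_5×(1+g_2)/(r−g_2) = 30340.44388/0.088 = 344777.77134
P_0 = D_1/(1+r)^1 + D_2/(1+r)^2 + D_3/(1+r)^3 + D_4/(1+r)^4 + D_5/(1+r)^5 + TV/(1+r)^5
    = 10929.60000 + 12066.27840 + 13321.17135 + 14706.57317 + 16236.05678 + 191327.16915 = 258586.84887

$258586.85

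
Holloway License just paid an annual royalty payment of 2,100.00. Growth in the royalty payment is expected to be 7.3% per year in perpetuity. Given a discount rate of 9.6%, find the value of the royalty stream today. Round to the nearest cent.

D₁ = D₀ × (1 + g) = 2,100.00 × 1.073 = 2,253.3000
Growing perpetuity: P = D₁ / (r − g) = 2,253.3000 / (0.096 − 0.073) = 97,969.57

97969.57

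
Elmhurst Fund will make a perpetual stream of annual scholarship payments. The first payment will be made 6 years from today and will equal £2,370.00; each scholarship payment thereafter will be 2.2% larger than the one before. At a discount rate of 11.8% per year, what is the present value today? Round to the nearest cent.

£14134.10

Value at end of year 5: C₁ / (r − g) = £2,370.00 / (0.118 − 0.022) = £24,687.5000
Discount to today: PV = £24,687.5000 / (1 + 0.118)^5 = £24,687.5000 / 1.746663 = £14,134.10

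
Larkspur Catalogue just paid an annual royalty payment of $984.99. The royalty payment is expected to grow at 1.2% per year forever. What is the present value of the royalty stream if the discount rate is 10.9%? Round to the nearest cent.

D₁ = D₀ × (1 + g) = $984.99 × 1.012 = $996.8099
Growing perpetuity: P = D₁ / (r − g) = $996.8099 / (0.109 − 0.012) = $10,276.39

$10276.39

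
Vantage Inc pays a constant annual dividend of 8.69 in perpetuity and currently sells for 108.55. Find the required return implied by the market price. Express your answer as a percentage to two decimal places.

P = C/r ⇒ r = C/P = 8.69/108.55 = 0.080055

8.01%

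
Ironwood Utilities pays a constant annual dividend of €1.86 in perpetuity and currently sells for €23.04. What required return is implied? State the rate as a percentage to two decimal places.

8.07%

P = C/r ⇒ r = C/P = €1.86/€23.04 = 0.080729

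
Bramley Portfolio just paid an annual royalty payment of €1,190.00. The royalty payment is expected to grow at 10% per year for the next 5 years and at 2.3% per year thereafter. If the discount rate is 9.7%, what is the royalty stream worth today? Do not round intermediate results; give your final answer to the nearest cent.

D_1 = 1309.00000
D_2 = 1439.90000
D_3 = 1583.89000
D_4 = 1742.27900
D_5 = 1916.50690
Terminal value at year 5: TV = D_5×(1+g_2)/(r−g_2) = 1960.58656/0.074 = 26494.41296
P_0 = D_1/(1+r)^1 + D_2/(1+r)^2 + D_3/(1+r)^3 + D_4/(1+r)^4 + D_5/(1+r)^5 + TV/(1+r)^5
    = 1193.25433 + 1196.51756 + 1199.78971 + 1203.07082 + 1206.36089 + 16677.12421 = 22676.11752

€22676.12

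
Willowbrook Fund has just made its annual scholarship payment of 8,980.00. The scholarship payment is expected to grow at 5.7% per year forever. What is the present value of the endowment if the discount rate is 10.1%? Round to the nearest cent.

D₁ = D₀ × (1 + g) = 8,980.00 × 1.057 = 9,491.8600
Growing perpetuity: P = D₁ / (r − g) = 9,491.8600 / (0.101 − 0.057) = 215,724.09

215724.09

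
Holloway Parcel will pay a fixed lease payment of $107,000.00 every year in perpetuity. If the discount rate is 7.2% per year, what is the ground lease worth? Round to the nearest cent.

$1486111.11

Level perpetuity: PV = C / r = $107,000.00 / 0.072 = $1,486,111.11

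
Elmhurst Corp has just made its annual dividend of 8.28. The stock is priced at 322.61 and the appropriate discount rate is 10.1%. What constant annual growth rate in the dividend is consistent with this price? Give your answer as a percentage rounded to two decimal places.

7.34%

P = D₀(1+g)/(r−g) ⇒ P(r−g) = D₀(1+g) ⇒ g(P+D₀) = P·r − D₀
g = (P·r − D₀)/(P + D₀) = (322.61×0.101 − 8.28) / (322.61 + 8.28) = 0.073449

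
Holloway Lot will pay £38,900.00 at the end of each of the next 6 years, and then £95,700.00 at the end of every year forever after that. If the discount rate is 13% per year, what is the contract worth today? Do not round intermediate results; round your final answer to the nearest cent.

£509093.02

PV of 6-year annuity: £38,900.00 × [1 − (1+0.13)^−6] / 0.13 = 155504.68679
Perpetuity value at year 6: £95,700.00 / 0.13 = 736153.84615
PV of perpetuity: 736153.84615 / (1+0.13)^6 = 353588.33135
Total PV = 155504.68679 + 353588.33135 = 509093.01814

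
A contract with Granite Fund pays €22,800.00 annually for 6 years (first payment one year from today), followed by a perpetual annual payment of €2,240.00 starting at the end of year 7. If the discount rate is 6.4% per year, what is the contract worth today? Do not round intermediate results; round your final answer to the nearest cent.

€134841.97

PV of 6-year annuity: €22,800.00 × [1 − (1+0.064)^−6] / 0.064 = 110719.69390
Perpetuity value at year 6: €2,240.00 / 0.064 = 35000.00000
PV of perpetuity: 35000.00000 / (1+0.064)^6 = 24122.27569
Total PV = 110719.69390 + 24122.27569 = 134841.96958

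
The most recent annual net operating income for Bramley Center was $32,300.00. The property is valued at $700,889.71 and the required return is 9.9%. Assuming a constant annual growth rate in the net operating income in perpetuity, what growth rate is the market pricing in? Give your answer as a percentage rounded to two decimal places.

5.06%

P = D₀(1+g)/(r−g) ⇒ P(r−g) = D₀(1+g) ⇒ g(P+D₀) = P·r − D₀
g = (P·r − D₀)/(P + D₀) = ($700,889.71×0.099 − $32,300.00) / ($700,889.71 + $32,300.00) = 0.050585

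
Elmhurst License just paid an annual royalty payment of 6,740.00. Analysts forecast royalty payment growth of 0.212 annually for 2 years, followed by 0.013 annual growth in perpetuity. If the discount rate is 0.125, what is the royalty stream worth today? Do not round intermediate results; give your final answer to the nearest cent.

D_1 = 8168.88000
D_2 = 9900.68256
Terminal value at year 2: TV = D_2×(1+g_2)/(r−g_2) = 10029.39143/0.112 = 89548.13780
P_0 = D_1/(1+r)^1 + D_2/(1+r)^2 + TV/(1+r)^2
    = 7261.22667 + 7822.76153 + 70754.08419 = 85838.07238

85838.07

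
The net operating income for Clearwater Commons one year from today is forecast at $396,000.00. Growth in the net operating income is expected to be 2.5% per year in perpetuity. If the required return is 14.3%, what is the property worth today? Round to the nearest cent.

$3355932.20

Growing perpetuity: P = D₁ / (r − g) = $396,000.0000 / (0.143 − 0.025) = $3,355,932.20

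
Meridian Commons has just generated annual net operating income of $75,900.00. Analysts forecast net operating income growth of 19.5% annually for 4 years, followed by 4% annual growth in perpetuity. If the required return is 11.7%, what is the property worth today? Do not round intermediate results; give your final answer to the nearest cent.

$1703331.87

D_1 = 90700.50000
D_2 = 108387.09750
D_3 = 129522.58151
D_4 = 154779.48491
Terminal value at year 4: TV = D_4×(1+g_2)/(r−g_2) = 160970.66430/0.077 = 2090528.10784
P_0 = D_1/(1+r)^1 + D_2/(1+r)^2 + D_3/(1+r)^3 + D_4/(1+r)^4 + TV/(1+r)^4
    = 81200.08953 + 86870.28378 + 92936.42714 + 99426.16870 + 1342898.90189 = 1703331.87103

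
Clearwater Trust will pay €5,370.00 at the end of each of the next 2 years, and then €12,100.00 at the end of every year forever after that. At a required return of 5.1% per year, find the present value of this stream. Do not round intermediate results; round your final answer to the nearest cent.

€224758.78

PV of 2-year annuity: €5,370.00 × [1 − (1+0.051)^−2] / 0.051 = 9970.90352
Perpetuity value at year 2: €12,100.00 / 0.051 = 237254.90196
PV of perpetuity: 237254.90196 / (1+0.051)^2 = 214787.87541
Total PV = 9970.90352 + 214787.87541 = 224758.77893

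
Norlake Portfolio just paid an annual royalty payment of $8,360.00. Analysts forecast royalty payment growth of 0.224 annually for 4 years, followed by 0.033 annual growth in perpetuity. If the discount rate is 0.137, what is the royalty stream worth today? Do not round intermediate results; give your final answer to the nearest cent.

D_1 = 10232.64000
D_2 = 12524.75136
D_3 = 15330.29566
D_4 = 18764.28189
Terminal value at year 4: TV = D_4×(1+g_2)/(r−g_2) = 19383.50320/0.104 = 186379.83842
P_0 = D_1/(1+r)^1 + D_2/(1+r)^2 + D_3/(1+r)^3 + D_4/(1+r)^4 + TV/(1+r)^4
    = 8999.68338 + 9688.31350 + 10429.63565 + 11227.68164 + 111521.10710 = 151866.42127

$151866.42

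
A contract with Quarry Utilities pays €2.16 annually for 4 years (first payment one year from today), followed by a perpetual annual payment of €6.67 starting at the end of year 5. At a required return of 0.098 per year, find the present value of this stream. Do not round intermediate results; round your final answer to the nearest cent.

€53.70

PV of 4-year annuity: €2.16 × [1 − (1+0.098)^−4] / 0.098 = 6.87666
Perpetuity value at year 4: €6.67 / 0.098 = 68.06122
PV of perpetuity: 68.06122 / (1+0.098)^4 = 46.82636
Total PV = 6.87666 + 46.82636 = 53.70302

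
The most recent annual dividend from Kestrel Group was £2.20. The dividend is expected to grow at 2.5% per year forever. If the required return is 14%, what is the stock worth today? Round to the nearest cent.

D₁ = D₀ × (1 + g) = £2.20 × 1.025 = £2.2550
Growing perpetuity: P = D₁ / (r − g) = £2.2550 / (0.14 − 0.025) = £19.61

£19.61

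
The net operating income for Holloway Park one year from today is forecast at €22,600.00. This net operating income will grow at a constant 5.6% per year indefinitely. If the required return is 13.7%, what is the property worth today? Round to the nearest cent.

Growing perpetuity: P = D₁ / (r − g) = €22,600.0000 / (0.137 − 0.056) = €279,012.35

€279012.35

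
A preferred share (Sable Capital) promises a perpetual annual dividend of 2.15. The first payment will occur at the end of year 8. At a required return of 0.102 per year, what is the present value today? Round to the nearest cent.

Value at end of year 7: C / r = 2.15 / 0.102 = 21.0784
Discount to today: PV = 21.0784 / (1 + 0.102)^7 = 21.0784 / 1.973655 = 10.68

10.68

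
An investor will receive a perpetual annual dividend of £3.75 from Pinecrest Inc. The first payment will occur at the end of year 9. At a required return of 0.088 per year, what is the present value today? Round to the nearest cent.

Value at end of year 8: C / r = £3.75 / 0.088 = £42.6136
Discount to today: PV = £42.6136 / (1 + 0.088)^8 = £42.6136 / 1.963501 = £21.70

£21.70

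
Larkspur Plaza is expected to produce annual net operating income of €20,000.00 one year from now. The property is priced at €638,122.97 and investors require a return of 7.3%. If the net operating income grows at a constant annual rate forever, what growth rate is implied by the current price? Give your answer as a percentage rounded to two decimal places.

P = D₁/(r−g) ⇒ g = r − D₁/P = 0.073 − €20,000.00/€638,122.97 = 0.041658

4.17%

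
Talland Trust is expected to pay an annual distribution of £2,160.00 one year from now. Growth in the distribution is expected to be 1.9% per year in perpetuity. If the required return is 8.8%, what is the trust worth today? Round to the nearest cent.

Growing perpetuity: P = D₁ / (r − g) = £2,160.0000 / (0.088 − 0.019) = £31,304.35

£31304.35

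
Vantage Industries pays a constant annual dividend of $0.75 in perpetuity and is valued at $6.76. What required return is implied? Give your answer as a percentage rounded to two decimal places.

11.09%

P = C/r ⇒ r = C/P = $0.75/$6.76 = 0.110947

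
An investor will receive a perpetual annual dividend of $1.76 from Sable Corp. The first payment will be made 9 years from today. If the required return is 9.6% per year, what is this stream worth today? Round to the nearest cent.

$8.81

Value at end of year 8: C / r = $1.76 / 0.096 = $18.3333
Discount to today: PV = $18.3333 / (1 + 0.096)^8 = $18.3333 / 2.082018 = $8.81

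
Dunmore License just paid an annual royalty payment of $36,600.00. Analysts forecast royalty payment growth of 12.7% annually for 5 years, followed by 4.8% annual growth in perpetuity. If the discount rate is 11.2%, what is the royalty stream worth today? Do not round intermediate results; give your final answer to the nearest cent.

$831392.56

D_1 = 41248.20000
D_2 = 46486.72140
D_3 = 52390.53502
D_4 = 59044.13297
D_5 = 66542.73785
Terminal value at year 5: TV = D_5×(1+g_2)/(r−g_2) = 69736.78927/0.064 = 1089637.33232
P_0 = D_1/(1+r)^1 + D_2/(1+r)^2 + D_3/(1+r)^3 + D_4/(1+r)^4 + D_5/(1+r)^5 + TV/(1+r)^5
    = 37093.70504 + 37594.06976 + 38101.18401 + 38615.13883 + 39136.02650 + 640852.43389 = 831392.55803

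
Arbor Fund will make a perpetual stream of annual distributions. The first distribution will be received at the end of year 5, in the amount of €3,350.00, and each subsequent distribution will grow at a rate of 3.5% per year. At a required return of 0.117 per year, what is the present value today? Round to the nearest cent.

€26243.29

Value at end of year 4: C₁ / (r − g) = €3,350.00 / (0.117 − 0.035) = €40,853.6585
Discount to today: PV = €40,853.6585 / (1 + 0.117)^4 = €40,853.6585 / 1.556728 = €26,243.29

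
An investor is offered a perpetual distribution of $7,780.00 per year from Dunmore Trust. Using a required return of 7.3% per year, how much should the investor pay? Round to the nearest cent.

Level perpetuity: PV = C / r = $7,780.00 / 0.073 = $106,575.34

$106575.34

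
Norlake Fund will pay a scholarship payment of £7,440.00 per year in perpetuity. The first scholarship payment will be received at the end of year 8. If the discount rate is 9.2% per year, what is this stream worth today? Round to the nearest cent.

Value at end of year 7: C / r = £7,440.00 / 0.092 = £80,869.5652
Discount to today: PV = £80,869.5652 / (1 + 0.092)^7 = £80,869.5652 / 1.851648 = £43,674.37

£43674.37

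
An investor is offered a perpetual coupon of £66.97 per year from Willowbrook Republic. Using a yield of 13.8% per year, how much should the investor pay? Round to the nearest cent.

£485.29

Level perpetuity: PV = C / r = £66.97 / 0.138 = £485.29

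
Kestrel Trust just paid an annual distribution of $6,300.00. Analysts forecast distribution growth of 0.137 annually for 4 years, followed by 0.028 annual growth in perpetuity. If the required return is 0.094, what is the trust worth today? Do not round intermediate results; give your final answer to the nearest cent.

$142264.11

D_1 = 7163.10000
D_2 = 8144.44470
D_3 = 9260.23362
D_4 = 10528.88563
Terminal value at year 4: TV = D_4×(1+g_2)/(r−g_2) = 10823.69443/0.066 = 163995.37012
P_0 = D_1/(1+r)^1 + D_2/(1+r)^2 + D_3/(1+r)^3 + D_4/(1+r)^4 + TV/(1+r)^4
    = 6547.62340 + 6804.97971 + 7072.45149 + 7350.43633 + 114488.61440 = 142264.10534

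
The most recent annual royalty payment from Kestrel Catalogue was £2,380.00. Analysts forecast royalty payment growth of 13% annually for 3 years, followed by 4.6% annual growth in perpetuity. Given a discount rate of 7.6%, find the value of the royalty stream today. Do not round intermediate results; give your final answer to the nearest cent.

£103994.77

D_1 = 2689.40000
D_2 = 3039.02200
D_3 = 3434.09486
Terminal value at year 3: TV = D_3×(1+g_2)/(r−g_2) = 3592.06322/0.03 = 119735.44079
P_0 = D_1/(1+r)^1 + D_2/(1+r)^2 + D_3/(1+r)^3 + TV/(1+r)^3
    = 2499.44238 + 2624.87908 + 2756.61093 + 96113.83436 = 103994.76675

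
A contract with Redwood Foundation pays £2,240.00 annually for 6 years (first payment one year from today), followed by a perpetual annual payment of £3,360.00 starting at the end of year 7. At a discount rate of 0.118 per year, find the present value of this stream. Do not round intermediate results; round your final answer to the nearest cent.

PV of 6-year annuity: £2,240.00 × [1 − (1+0.118)^−6] / 0.118 = 9261.95579
Perpetuity value at year 6: £3,360.00 / 0.118 = 28474.57627
PV of perpetuity: 28474.57627 / (1+0.118)^6 = 14581.64258
Total PV = 9261.95579 + 14581.64258 = 23843.59837

£23843.60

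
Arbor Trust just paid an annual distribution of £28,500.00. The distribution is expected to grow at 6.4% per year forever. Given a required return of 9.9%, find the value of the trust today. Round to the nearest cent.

£866400.00

D₁ = D₀ × (1 + g) = £28,500.00 × 1.064 = £30,324.0000
Growing perpetuity: P = D₁ / (r − g) = £30,324.0000 / (0.099 − 0.064) = £866,400.00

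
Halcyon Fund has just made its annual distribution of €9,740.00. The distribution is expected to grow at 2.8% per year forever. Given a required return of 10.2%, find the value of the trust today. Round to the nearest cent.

€135307.03

D₁ = D₀ × (1 + g) = €9,740.00 × 1.028 = €10,012.7200
Growing perpetuity: P = D₁ / (r − g) = €10,012.7200 / (0.102 − 0.028) = €135,307.03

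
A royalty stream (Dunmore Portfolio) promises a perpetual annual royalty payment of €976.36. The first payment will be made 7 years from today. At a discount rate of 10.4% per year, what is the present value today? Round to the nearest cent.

Value at end of year 6: C / r = €976.36 / 0.104 = €9,388.0769
Discount to today: PV = €9,388.0769 / (1 + 0.104)^6 = €9,388.0769 / 1.810566 = €5,185.16

€5185.16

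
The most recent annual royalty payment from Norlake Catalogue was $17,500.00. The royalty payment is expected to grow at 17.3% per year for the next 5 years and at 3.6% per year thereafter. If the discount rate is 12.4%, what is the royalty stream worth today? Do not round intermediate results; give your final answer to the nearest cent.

$354650.44

D_1 = 20527.50000
D_2 = 24078.75750
D_3 = 28244.38255
D_4 = 33130.66073
D_5 = 38862.26503
Terminal value at year 5: TV = D_5×(1+g_2)/(r−g_2) = 40261.30658/0.088 = 457514.84745
P_0 = D_1/(1+r)^1 + D_2/(1+r)^2 + D_3/(1+r)^3 + D_4/(1+r)^4 + D_5/(1+r)^5 + TV/(1+r)^5
    = 18262.90036 + 19059.05882 + 19889.92527 + 20757.01276 + 21661.90032 + 255019.64471 = 354650.44223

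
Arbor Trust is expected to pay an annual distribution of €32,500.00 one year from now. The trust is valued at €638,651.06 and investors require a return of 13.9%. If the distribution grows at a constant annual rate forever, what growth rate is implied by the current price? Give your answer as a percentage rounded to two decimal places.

8.81%

P = D₁/(r−g) ⇒ g = r − D₁/P = 0.139 − €32,500.00/€638,651.06 = 0.088111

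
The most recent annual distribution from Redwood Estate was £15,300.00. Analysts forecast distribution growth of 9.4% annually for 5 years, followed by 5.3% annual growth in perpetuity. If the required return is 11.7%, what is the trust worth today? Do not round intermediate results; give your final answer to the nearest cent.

£298763.53

D_1 = 16738.20000
D_2 = 18311.59080
D_3 = 20032.88034
D_4 = 21915.97109
D_5 = 23976.07237
Terminal value at year 5: TV = D_5×(1+g_2)/(r−g_2) = 25246.80420/0.064 = 394481.31569
P_0 = D_1/(1+r)^1 + D_2/(1+r)^2 + D_3/(1+r)^3 + D_4/(1+r)^4 + D_5/(1+r)^5 + TV/(1+r)^5
    = 14984.95971 + 14676.40638 + 14374.20643 + 14078.22903 + 13788.34607 + 226861.38149 = 298763.52912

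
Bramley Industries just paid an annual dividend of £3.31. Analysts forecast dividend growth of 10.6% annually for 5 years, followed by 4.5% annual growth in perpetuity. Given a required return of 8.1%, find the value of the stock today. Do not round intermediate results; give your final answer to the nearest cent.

D_1 = 3.66086
D_2 = 4.04891
D_3 = 4.47810
D_4 = 4.95277
D_5 = 5.47777
Terminal value at year 5: TV = D_5×(1+g_2)/(r−g_2) = 5.72427/0.036 = 159.00743
P_0 = D_1/(1+r)^1 + D_2/(1+r)^2 + D_3/(1+r)^3 + D_4/(1+r)^4 + D_5/(1+r)^5 + TV/(1+r)^5
    = 3.38655 + 3.46487 + 3.54500 + 3.62698 + 3.71087 + 107.71817 = 125.45243

£125.45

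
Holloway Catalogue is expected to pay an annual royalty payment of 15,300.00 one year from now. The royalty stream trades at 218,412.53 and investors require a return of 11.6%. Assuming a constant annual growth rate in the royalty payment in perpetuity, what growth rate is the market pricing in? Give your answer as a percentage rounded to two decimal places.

4.59%

P = D₁/(r−g) ⇒ g = r − D₁/P = 0.116 − 15,300.00/218,412.53 = 0.045949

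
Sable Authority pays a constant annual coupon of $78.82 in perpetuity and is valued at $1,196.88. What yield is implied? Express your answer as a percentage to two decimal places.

6.59%

P = C/r ⇒ r = C/P = $78.82/$1,196.88 = 0.065855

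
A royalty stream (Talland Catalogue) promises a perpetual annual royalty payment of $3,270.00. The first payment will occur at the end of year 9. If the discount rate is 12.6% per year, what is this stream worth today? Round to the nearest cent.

Value at end of year 8: C / r = $3,270.00 / 0.126 = $25,952.3810
Discount to today: PV = $25,952.3810 / (1 + 0.126)^8 = $25,952.3810 / 2.584087 = $10,043.15

$10043.15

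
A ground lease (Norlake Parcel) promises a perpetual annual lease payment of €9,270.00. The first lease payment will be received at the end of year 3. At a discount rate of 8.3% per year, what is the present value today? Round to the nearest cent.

€95223.63

Value at end of year 2: C / r = €9,270.00 / 0.083 = €111,686.7470
Discount to today: PV = €111,686.7470 / (1 + 0.083)^2 = €111,686.7470 / 1.172889 = €95,223.63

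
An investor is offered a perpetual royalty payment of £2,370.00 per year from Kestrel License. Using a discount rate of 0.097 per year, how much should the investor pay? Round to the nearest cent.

Level perpetuity: PV = C / r = £2,370.00 / 0.097 = £24,432.99

£24432.99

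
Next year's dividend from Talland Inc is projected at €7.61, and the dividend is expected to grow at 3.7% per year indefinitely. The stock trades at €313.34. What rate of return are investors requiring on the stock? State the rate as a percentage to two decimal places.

P = D₁/(r − g) ⇒ r = D₁/P + g = €7.6100/€313.34 + 0.037 = 0.024287 + 0.037 = 0.061287

6.13%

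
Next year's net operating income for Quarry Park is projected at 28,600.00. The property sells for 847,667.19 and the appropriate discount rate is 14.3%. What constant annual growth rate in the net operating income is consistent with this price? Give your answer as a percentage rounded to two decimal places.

10.93%

P = D₁/(r−g) ⇒ g = r − D₁/P = 0.143 − 28,600.00/847,667.19 = 0.109260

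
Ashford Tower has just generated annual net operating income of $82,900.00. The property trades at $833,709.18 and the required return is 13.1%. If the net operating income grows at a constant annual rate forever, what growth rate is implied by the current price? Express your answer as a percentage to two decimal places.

2.87%

P = D₀(1+g)/(r−g) ⇒ P(r−g) = D₀(1+g) ⇒ g(P+D₀) = P·r − D₀
g = (P·r − D₀)/(P + D₀) = ($833,709.18×0.131 − $82,900.00) / ($833,709.18 + $82,900.00) = 0.028710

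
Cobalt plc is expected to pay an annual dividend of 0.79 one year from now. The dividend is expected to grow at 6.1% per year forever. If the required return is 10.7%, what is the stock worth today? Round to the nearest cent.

Growing perpetuity: P = D₁ / (r − g) = 0.7900 / (0.107 − 0.061) = 17.17

17.17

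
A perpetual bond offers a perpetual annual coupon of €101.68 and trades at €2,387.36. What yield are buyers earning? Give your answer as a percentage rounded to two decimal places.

P = C/r ⇒ r = C/P = €101.68/€2,387.36 = 0.042591

4.26%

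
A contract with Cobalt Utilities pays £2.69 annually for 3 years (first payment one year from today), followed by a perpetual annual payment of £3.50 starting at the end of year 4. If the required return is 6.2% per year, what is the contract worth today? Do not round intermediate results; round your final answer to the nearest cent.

PV of 3-year annuity: £2.69 × [1 − (1+0.062)^−3] / 0.062 = 7.16388
Perpetuity value at year 3: £3.50 / 0.062 = 56.45161
PV of perpetuity: 56.45161 / (1+0.062)^3 = 47.13058
Total PV = 7.16388 + 47.13058 = 54.29446

£54.29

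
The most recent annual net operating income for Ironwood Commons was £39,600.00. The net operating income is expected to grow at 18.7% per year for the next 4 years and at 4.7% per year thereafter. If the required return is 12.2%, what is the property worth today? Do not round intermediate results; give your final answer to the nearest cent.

£875196.84

D_1 = 47005.20000
D_2 = 55795.17240
D_3 = 66228.86964
D_4 = 78613.66826
Terminal value at year 4: TV = D_4×(1+g_2)/(r−g_2) = 82308.51067/0.075 = 1097446.80893
P_0 = D_1/(1+r)^1 + D_2/(1+r)^2 + D_3/(1+r)^3 + D_4/(1+r)^4 + TV/(1+r)^4
    = 41894.11765 + 44321.13872 + 46888.76262 + 49605.13479 + 692487.68167 = 875196.83546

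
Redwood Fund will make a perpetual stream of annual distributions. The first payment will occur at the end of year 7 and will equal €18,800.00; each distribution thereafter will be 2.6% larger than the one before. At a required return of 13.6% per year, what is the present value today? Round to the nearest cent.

Value at end of year 6: C₁ / (r − g) = €18,800.00 / (0.136 − 0.026) = €170,909.0909
Discount to today: PV = €170,909.0909 / (1 + 0.136)^6 = €170,909.0909 / 2.149166 = €79,523.44

€79523.44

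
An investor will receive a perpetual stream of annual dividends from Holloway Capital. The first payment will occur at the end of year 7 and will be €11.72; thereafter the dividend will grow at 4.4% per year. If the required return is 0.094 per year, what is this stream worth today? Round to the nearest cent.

Value at end of year 6: C₁ / (r − g) = €11.72 / (0.094 − 0.044) = €234.4000
Discount to today: PV = €234.4000 / (1 + 0.094)^6 = €234.4000 / 1.714368 = €136.73

€136.73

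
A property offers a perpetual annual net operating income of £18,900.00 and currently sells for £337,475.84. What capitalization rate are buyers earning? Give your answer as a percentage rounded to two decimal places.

P = C/r ⇒ r = C/P = £18,900.00/£337,475.84 = 0.056004

5.60%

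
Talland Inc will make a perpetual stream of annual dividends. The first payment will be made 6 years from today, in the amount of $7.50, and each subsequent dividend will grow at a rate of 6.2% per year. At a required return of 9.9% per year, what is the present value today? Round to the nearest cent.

$126.44

Value at end of year 5: C₁ / (r − g) = $7.50 / (0.099 − 0.062) = $202.7027
Discount to today: PV = $202.7027 / (1 + 0.099)^5 = $202.7027 / 1.603203 = $126.44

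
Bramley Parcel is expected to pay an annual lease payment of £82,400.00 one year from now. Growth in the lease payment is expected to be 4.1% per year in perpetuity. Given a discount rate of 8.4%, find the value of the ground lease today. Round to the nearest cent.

£1916279.07

Growing perpetuity: P = D₁ / (r − g) = £82,400.0000 / (0.084 − 0.041) = £1,916,279.07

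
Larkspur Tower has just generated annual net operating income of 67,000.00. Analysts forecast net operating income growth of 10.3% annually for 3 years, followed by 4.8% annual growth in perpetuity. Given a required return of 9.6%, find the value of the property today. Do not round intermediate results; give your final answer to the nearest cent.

1694619.94

D_1 = 73901.00000
D_2 = 81512.80300
D_3 = 89908.62171
Terminal value at year 3: TV = D_3×(1+g_2)/(r−g_2) = 94224.23555/0.048 = 1963004.90731
P_0 = D_1/(1+r)^1 + D_2/(1+r)^2 + D_3/(1+r)^3 + TV/(1+r)^3
    = 67427.91971 + 67858.57248 + 68291.97577 + 1491041.47101 = 1694619.93897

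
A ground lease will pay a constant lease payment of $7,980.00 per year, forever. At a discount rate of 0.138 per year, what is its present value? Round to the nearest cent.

Level perpetuity: PV = C / r = $7,980.00 / 0.138 = $57,826.09

$57826.09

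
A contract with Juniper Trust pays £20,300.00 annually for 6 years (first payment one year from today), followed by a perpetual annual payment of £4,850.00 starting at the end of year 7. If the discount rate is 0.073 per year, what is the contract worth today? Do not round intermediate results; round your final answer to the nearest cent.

£139404.28

PV of 6-year annuity: £20,300.00 × [1 − (1+0.073)^−6] / 0.073 = 95871.08505
Perpetuity value at year 6: £4,850.00 / 0.073 = 66438.35616
PV of perpetuity: 66438.35616 / (1+0.073)^6 = 43533.19545
Total PV = 95871.08505 + 43533.19545 = 139404.28050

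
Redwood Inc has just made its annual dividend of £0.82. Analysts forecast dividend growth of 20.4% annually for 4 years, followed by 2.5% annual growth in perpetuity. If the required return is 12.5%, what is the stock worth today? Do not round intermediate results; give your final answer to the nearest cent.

D_1 = 0.98728
D_2 = 1.18869
D_3 = 1.43118
D_4 = 1.72314
Terminal value at year 4: TV = D_4×(1+g_2)/(r−g_2) = 1.76622/0.1 = 17.66215
P_0 = D_1/(1+r)^1 + D_2/(1+r)^2 + D_3/(1+r)^3 + D_4/(1+r)^4 + TV/(1+r)^4
    = 0.87758 + 0.93921 + 1.00516 + 1.07575 + 11.02640 = 14.92409

£14.92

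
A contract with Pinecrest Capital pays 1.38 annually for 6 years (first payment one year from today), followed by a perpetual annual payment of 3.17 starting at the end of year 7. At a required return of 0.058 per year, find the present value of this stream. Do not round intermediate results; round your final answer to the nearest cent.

45.80

PV of 6-year annuity: 1.38 × [1 − (1+0.058)^−6] / 0.058 = 6.82876
Perpetuity value at year 6: 3.17 / 0.058 = 54.65517
PV of perpetuity: 54.65517 / (1+0.058)^6 = 38.96882
Total PV = 6.82876 + 38.96882 = 45.79758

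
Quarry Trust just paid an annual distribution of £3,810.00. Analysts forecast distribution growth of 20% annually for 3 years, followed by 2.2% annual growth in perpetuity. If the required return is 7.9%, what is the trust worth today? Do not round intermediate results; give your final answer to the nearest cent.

£108158.66

D_1 = 4572.00000
D_2 = 5486.40000
D_3 = 6583.68000
Terminal value at year 3: TV = D_3×(1+g_2)/(r−g_2) = 6728.52096/0.057 = 118044.22737
P_0 = D_1/(1+r)^1 + D_2/(1+r)^2 + D_3/(1+r)^3 + TV/(1+r)^3
    = 4237.25672 + 4712.42638 + 5240.88198 + 93968.09442 = 108158.65950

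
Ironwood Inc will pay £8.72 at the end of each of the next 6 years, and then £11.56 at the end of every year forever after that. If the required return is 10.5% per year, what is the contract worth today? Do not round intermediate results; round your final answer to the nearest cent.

£97.91

PV of 6-year annuity: £8.72 × [1 − (1+0.105)^−6] / 0.105 = 37.42780
Perpetuity value at year 6: £11.56 / 0.105 = 110.09524
PV of perpetuity: 110.09524 / (1+0.105)^6 = 60.47764
Total PV = 37.42780 + 60.47764 = 97.90545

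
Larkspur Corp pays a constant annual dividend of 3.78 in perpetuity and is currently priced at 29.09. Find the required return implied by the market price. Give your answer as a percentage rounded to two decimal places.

P = C/r ⇒ r = C/P = 3.78/29.09 = 0.129942

12.99%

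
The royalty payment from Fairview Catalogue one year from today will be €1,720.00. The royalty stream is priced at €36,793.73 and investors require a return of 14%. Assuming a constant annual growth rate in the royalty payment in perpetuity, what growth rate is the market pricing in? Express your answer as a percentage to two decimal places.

9.33%

P = D₁/(r−g) ⇒ g = r − D₁/P = 0.14 − €1,720.00/€36,793.73 = 0.093253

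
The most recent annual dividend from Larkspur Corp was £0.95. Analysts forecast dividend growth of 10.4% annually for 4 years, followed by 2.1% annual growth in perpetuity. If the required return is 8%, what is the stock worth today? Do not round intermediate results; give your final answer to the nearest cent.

D_1 = 1.04880
D_2 = 1.15788
D_3 = 1.27829
D_4 = 1.41124
Terminal value at year 4: TV = D_4×(1+g_2)/(r−g_2) = 1.44087/0.059 = 24.42157
P_0 = D_1/(1+r)^1 + D_2/(1+r)^2 + D_3/(1+r)^3 + D_4/(1+r)^4 + TV/(1+r)^4
    = 0.97111 + 0.99269 + 1.01475 + 1.03730 + 17.95059 = 21.96644

£21.97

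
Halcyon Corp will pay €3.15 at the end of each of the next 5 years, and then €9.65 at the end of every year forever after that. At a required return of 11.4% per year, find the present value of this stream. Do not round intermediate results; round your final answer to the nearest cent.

PV of 5-year annuity: €3.15 × [1 − (1+0.114)^−5] / 0.114 = 11.52587
Perpetuity value at year 5: €9.65 / 0.114 = 84.64912
PV of perpetuity: 84.64912 / (1+0.114)^5 = 49.33970
Total PV = 11.52587 + 49.33970 = 60.86557

€60.87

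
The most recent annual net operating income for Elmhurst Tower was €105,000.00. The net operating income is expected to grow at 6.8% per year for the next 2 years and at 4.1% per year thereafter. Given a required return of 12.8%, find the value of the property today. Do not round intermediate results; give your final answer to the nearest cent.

€1319818.42

D_1 = 112140.00000
D_2 = 119765.52000
Terminal value at year 2: TV = D_2×(1+g_2)/(r−g_2) = 124675.90632/0.087 = 1433056.39448
P_0 = D_1/(1+r)^1 + D_2/(1+r)^2 + TV/(1+r)^2
    = 99414.89362 + 94126.86736 + 1126276.65428 = 1319818.41526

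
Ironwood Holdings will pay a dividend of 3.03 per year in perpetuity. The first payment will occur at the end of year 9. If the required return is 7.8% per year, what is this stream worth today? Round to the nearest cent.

21.30

Value at end of year 8: C / r = 3.03 / 0.078 = 38.8462
Discount to today: PV = 38.8462 / (1 + 0.078)^8 = 38.8462 / 1.823686 = 21.30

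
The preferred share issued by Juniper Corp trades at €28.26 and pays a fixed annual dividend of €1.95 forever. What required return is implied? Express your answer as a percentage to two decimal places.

P = C/r ⇒ r = C/P = €1.95/€28.26 = 0.069002

6.90%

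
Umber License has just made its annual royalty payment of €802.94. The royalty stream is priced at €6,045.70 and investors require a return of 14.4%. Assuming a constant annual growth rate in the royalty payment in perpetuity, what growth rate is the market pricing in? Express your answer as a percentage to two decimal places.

P = D₀(1+g)/(r−g) ⇒ P(r−g) = D₀(1+g) ⇒ g(P+D₀) = P·r − D₀
g = (P·r − D₀)/(P + D₀) = (€6,045.70×0.144 − €802.94) / (€6,045.70 + €802.94) = 0.009877

0.99%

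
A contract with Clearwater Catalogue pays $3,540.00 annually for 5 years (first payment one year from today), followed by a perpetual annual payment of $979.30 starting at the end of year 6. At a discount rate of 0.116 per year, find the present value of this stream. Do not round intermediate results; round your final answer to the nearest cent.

PV of 5-year annuity: $3,540.00 × [1 − (1+0.116)^−5] / 0.116 = 12888.37850
Perpetuity value at year 5: $979.30 / 0.116 = 8442.24138
PV of perpetuity: 8442.24138 / (1+0.116)^5 = 4876.82074
Total PV = 12888.37850 + 4876.82074 = 17765.19924

$17765.20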